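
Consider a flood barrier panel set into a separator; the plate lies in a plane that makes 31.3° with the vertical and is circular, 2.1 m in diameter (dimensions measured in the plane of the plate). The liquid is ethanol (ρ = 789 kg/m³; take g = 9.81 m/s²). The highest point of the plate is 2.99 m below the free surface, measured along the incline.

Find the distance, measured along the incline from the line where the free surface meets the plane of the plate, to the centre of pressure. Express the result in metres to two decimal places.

y_p = 4.11 m

γ = ρg = 789 × 9.81 / 1000 = 7.74009 kN/m³.
The plate makes 31.3° with the vertical, i.e. θ = 90° − 31.3° = 58.7° to the horizontal. Measuring y along the incline from the free-surface line, vertical depth h = y·sinθ with sinθ = 0.854459.
The centroid is at the centre, 1.05 m below the top of the plate, so y_c = 2.99 + 1.05 = 4.04 m and h_c = 4.04 × 0.854459 = 3.45201 m.
A = π(1.05)² = 3.46361 m².
Resultant F = γ·h_c·A = 7.74009 × 3.45201 × 3.46361 = 92.5437 kN.
I_c = πr⁴/4 = π × 1.05⁴/4 = 0.954656 m⁴.
Centre of pressure: y_p = y_c + I_c/(y_c·A) = 4.04 + 0.954656/(4.04 × 3.46361) = 4.04 + 0.0682239 = 4.10822 m along the plane.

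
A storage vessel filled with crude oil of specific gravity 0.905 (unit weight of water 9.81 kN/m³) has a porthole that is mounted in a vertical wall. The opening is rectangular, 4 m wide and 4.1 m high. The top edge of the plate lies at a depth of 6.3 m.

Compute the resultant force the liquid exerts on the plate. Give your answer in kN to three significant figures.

γ = 0.905 × 9.81 = 8.87805 kN/m³.
The centroid lies 4.1/2 = 2.05 m below the top edge, so the centroid depth is h_c = 6.3 + 2.05 = 8.35 m.
A = 4 × 4.1 = 16.4 m².
Resultant F = γ·h_c·A = 8.87805 × 8.35 × 16.4 = 1215.76 kN.

F ≈ 1220 kN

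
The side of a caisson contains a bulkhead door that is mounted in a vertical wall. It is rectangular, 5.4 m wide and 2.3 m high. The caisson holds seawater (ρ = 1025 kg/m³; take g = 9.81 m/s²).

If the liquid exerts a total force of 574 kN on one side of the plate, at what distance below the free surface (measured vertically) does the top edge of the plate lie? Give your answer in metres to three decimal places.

d_top ≈ 3.446 m

γ = ρg = 1025 × 9.81 / 1000 = 10.05525 kN/m³.
A = 5.4 × 2.3 = 12.42 m².
From F = γ·h_c·A, the centroid depth is h_c = 574/(10.05525 × 12.42) = 4.59618 m.
The centroid lies 2.3/2 = 1.15 m below the top edge, so the top edge sits at h_top = 4.59618 − 1.15 = 3.44618 m below the surface.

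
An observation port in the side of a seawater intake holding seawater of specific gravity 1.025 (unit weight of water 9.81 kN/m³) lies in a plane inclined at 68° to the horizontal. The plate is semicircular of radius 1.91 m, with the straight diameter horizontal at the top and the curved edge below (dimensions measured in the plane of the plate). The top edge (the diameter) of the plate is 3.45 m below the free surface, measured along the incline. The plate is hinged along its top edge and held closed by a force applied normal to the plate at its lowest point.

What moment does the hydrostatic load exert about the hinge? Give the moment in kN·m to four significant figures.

M ≈ 198.1 kN·m

γ = 1.025 × 9.81 = 10.05525 kN/m³.
Let θ = 68° be the plate's angle to the horizontal; measure y along the incline from where the plane meets the free surface. Vertical depth h = y·sinθ with sinθ = 0.927184.
The centroid of a semicircle lies 4r/(3π) = 0.810629 m from the diameter, here below the top edge, so y_c = 3.45 + 0.810629 = 4.26063 m and h_c = 4.26063 × 0.927184 = 3.95039 m.
A = πr²/2 = π × 1.91²/2 = 5.73042 m².
Resultant F = γ·h_c·A = 10.05525 × 3.95039 × 5.73042 = 227.625 kN.
I_c = (π/8 − 8/(9π))·r⁴ = 0.109757 × 1.91⁴ = 1.46072 m⁴.
Centre of pressure: y_p = y_c + I_c/(y_c·A) = 4.26063 + 1.46072/(4.26063 × 5.73042) = 4.26063 + 0.0598283 = 4.32046 m along the plane.
The resultant acts 0.810629 + 0.0598283 = 0.870457 m (along the plate) below the hinge at the top edge, so the moment about the hinge is M = F × 0.870457 = 227.625 × 0.870457 = 198.138 kN·m.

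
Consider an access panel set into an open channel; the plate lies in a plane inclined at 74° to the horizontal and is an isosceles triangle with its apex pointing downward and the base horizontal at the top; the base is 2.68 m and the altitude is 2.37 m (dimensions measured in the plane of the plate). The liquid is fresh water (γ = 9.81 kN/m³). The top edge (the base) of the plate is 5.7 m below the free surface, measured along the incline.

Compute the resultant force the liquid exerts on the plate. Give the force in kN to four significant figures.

F ≈ 194.4 kN

γ = 9.81 kN/m³.
Let θ = 74° be the plate's angle to the horizontal; measure y along the incline from where the plane meets the free surface. Vertical depth h = y·sinθ with sinθ = 0.961262.
With the apex down, the centroid sits h/3 = 2.37/3 = 0.79 m below the base (the top edge), so y_c = 5.7 + 0.79 = 6.49 m and h_c = 6.49 × 0.961262 = 6.23859 m.
A = ½ × 2.68 × 2.37 = 3.1758 m².
Resultant F = γ·h_c·A = 9.81 × 6.23859 × 3.1758 = 194.361 kN.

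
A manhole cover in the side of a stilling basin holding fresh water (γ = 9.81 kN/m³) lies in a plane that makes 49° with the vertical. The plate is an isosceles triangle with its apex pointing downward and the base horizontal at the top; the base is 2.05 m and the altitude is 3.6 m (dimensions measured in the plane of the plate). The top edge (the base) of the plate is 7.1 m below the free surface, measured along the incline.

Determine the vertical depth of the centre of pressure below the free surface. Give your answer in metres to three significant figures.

γ = 9.81 kN/m³.
The plate makes 49° with the vertical, i.e. θ = 90° − 49° = 41° to the horizontal. Measuring y along the incline from the free-surface line, vertical depth h = y·sinθ with sinθ = 0.656059.
With the apex down, the centroid sits h/3 = 3.6/3 = 1.2 m below the base (the top edge), so y_c = 7.1 + 1.2 = 8.3 m and h_c = 8.3 × 0.656059 = 5.44529 m.
A = ½ × 2.05 × 3.6 = 3.69 m².
Resultant F = γ·h_c·A = 9.81 × 5.44529 × 3.69 = 197.114 kN.
I_c = b·h³/36 = 2.05 × 3.6³/36 = 2.6568 m⁴.
Centre of pressure: y_p = y_c + I_c/(y_c·A) = 8.3 + 2.6568/(8.3 × 3.69) = 8.3 + 0.086747 = 8.38675 m along the plane.
Vertically, h_p = y_p·sinθ = 8.38675 × 0.656059 = 5.5022 m.

h_p = 5.50 m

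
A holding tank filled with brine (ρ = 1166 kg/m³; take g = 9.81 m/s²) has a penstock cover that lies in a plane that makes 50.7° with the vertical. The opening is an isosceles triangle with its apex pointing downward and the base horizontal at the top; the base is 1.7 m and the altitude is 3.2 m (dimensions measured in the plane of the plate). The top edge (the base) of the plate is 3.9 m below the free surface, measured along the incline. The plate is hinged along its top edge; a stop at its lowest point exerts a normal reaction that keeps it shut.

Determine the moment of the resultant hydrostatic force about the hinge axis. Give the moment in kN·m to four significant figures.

γ = ρg = 1166 × 9.81 / 1000 = 11.43846 kN/m³.
The plate makes 50.7° with the vertical, i.e. θ = 90° − 50.7° = 39.3° to the horizontal. Measuring y along the incline from the free-surface line, vertical depth h = y·sinθ with sinθ = 0.633381.
With the apex down, the centroid sits h/3 = 3.2/3 = 1.06667 m below the base (the top edge), so y_c = 3.9 + 1.06667 = 4.96667 m and h_c = 4.96667 × 0.633381 = 3.14579 m.
A = ½ × 1.7 × 3.2 = 2.72 m².
Resultant F = γ·h_c·A = 11.43846 × 3.14579 × 2.72 = 97.8737 kN.
I_c = b·h³/36 = 1.7 × 3.2³/36 = 1.54738 m⁴.
Centre of pressure: y_p = y_c + I_c/(y_c·A) = 4.96667 + 1.54738/(4.96667 × 2.72) = 4.96667 + 0.114541 = 5.08121 m along the plane.
The resultant acts 1.06667 + 0.114541 = 1.18121 m (along the plate) below the hinge at the top edge, so the moment about the hinge is M = F × 1.18121 = 97.8737 × 1.18121 = 115.609 kN·m.

M ≈ 115.6 kN·m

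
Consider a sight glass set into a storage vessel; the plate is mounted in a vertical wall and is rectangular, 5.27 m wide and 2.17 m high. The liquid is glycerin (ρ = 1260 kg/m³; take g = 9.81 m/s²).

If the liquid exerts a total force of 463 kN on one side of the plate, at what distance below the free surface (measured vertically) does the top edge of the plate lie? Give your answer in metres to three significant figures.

γ = ρg = 1260 × 9.81 / 1000 = 12.3606 kN/m³.
A = 5.27 × 2.17 = 11.4359 m².
From F = γ·h_c·A, the centroid depth is h_c = 463/(12.3606 × 11.4359) = 3.27545 m.
The centroid lies 2.17/2 = 1.085 m below the top edge, so the top edge sits at h_top = 3.27545 − 1.085 = 2.19045 m below the surface.

d_top ≈ 2.19 m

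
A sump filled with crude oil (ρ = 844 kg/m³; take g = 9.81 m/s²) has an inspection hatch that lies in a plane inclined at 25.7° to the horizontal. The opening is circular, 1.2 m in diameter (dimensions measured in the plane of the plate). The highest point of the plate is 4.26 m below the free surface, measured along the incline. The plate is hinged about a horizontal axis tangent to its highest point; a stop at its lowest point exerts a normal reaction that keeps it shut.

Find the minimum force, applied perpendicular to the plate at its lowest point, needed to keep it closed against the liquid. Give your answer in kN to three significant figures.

γ = ρg = 844 × 9.81 / 1000 = 8.27964 kN/m³.
Let θ = 25.7° be the plate's angle to the horizontal; measure y along the incline from where the plane meets the free surface. Vertical depth h = y·sinθ with sinθ = 0.433659.
The centroid is at the centre, 0.6 m below the top of the plate, so y_c = 4.26 + 0.6 = 4.86 m and h_c = 4.86 × 0.433659 = 2.10758 m.
A = π(0.6)² = 1.13097 m².
Resultant F = γ·h_c·A = 8.27964 × 2.10758 × 1.13097 = 19.7354 kN.
I_c = πr⁴/4 = π × 0.6⁴/4 = 0.101788 m⁴.
Centre of pressure: y_p = y_c + I_c/(y_c·A) = 4.86 + 0.101788/(4.86 × 1.13097) = 4.86 + 0.0185186 = 4.87852 m along the plane.
The resultant acts 0.6 + 0.0185186 = 0.618519 m (along the plate) below the hinge at the top edge, so the moment about the hinge is M = F × 0.618519 = 19.7354 × 0.618519 = 12.2067 kN·m.
A normal force at the bottom, 1.2 m from the hinge, must supply this moment: P = 12.2067/1.2 = 10.1723 kN.

P ≈ 10.2 kN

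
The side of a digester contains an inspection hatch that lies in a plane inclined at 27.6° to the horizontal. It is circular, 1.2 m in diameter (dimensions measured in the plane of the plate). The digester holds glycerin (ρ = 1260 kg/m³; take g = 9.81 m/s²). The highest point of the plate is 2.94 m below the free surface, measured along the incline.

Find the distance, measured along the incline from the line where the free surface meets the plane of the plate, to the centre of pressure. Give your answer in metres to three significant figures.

γ = ρg = 1260 × 9.81 / 1000 = 12.3606 kN/m³.
Let θ = 27.6° be the plate's angle to the horizontal; measure y along the incline from where the plane meets the free surface. Vertical depth h = y·sinθ with sinθ = 0.463296.
The centroid is at the centre, 0.6 m below the top of the plate, so y_c = 2.94 + 0.6 = 3.54 m and h_c = 3.54 × 0.463296 = 1.64007 m.
A = π(0.6)² = 1.13097 m².
Resultant F = γ·h_c·A = 12.3606 × 1.64007 × 1.13097 = 22.9273 kN.
I_c = πr⁴/4 = π × 0.6⁴/4 = 0.101788 m⁴.
Centre of pressure: y_p = y_c + I_c/(y_c·A) = 3.54 + 0.101788/(3.54 × 1.13097) = 3.54 + 0.0254239 = 3.56542 m along the plane.

y_p = 3.57 m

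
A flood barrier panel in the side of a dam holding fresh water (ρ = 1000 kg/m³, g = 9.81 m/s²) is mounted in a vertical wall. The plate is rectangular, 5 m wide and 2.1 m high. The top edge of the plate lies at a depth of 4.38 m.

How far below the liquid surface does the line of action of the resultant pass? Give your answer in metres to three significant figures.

h_p = 5.50 m

γ = ρg = 1000 × 9.81 = 9810 N/m³ = 9.81 kN/m³.
The centroid lies 2.1/2 = 1.05 m below the top edge, so the centroid depth is h_c = 4.38 + 1.05 = 5.43 m.
A = 5 × 2.1 = 10.5 m².
Resultant F = γ·h_c·A = 9.81 × 5.43 × 10.5 = 559.317 kN.
I_c = b·h³/12 = 5 × 2.1³/12 = 3.85875 m⁴.
Centre of pressure: y_p = y_c + I_c/(y_c·A) = 5.43 + 3.85875/(5.43 × 10.5) = 5.43 + 0.0676796 = 5.49768 m along the plane.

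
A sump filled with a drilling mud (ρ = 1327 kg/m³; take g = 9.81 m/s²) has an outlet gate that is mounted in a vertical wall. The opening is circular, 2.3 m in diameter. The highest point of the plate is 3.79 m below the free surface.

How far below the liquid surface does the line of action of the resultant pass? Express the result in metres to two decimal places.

h_p = 5.01 m

γ = ρg = 1327 × 9.81 / 1000 = 13.01787 kN/m³.
The centroid is at the centre, 1.15 m below the top of the plate, so the centroid depth is h_c = 3.79 + 1.15 = 4.94 m.
A = π(1.15)² = 4.15476 m².
Resultant F = γ·h_c·A = 13.01787 × 4.94 × 4.15476 = 267.185 kN.
I_c = πr⁴/4 = π × 1.15⁴/4 = 1.37367 m⁴.
Centre of pressure: y_p = y_c + I_c/(y_c·A) = 4.94 + 1.37367/(4.94 × 4.15476) = 4.94 + 0.0669283 = 5.00693 m along the plane.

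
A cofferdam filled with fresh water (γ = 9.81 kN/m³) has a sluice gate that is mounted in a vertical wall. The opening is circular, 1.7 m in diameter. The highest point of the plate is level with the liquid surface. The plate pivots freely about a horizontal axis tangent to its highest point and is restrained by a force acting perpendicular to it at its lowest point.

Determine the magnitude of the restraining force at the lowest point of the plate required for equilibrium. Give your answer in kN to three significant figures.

P ≈ 11.8 kN

γ = 9.81 kN/m³.
The centroid is at the centre, 0.85 m below the top of the plate, so the centroid depth is h_c = 0.85 m.
A = π(0.85)² = 2.2698 m².
Resultant F = γ·h_c·A = 9.81 × 0.85 × 2.2698 = 18.9267 kN.
I_c = πr⁴/4 = π × 0.85⁴/4 = 0.409983 m⁴.
Centre of pressure: y_p = y_c + I_c/(y_c·A) = 0.85 + 0.409983/(0.85 × 2.2698) = 0.85 + 0.2125 = 1.0625 m along the plane.
The resultant acts 0.85 + 0.2125 = 1.0625 m (along the plate) below the hinge at the top edge, so the moment about the hinge is M = F × 1.0625 = 18.9267 × 1.0625 = 20.1096 kN·m.
A normal force at the bottom, 1.7 m from the hinge, must supply this moment: P = 20.1096/1.7 = 11.8292 kN.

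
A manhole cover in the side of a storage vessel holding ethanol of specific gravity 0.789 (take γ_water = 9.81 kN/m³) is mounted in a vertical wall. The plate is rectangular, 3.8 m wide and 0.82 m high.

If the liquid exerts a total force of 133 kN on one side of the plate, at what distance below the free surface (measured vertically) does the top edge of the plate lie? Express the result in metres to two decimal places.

d_top ≈ 5.10 m

γ = 0.789 × 9.81 = 7.74009 kN/m³.
A = 3.8 × 0.82 = 3.116 m².
From F = γ·h_c·A, the centroid depth is h_c = 133/(7.74009 × 3.116) = 5.51453 m.
The centroid lies 0.82/2 = 0.41 m below the top edge, so the top edge sits at h_top = 5.51453 − 0.41 = 5.10453 m below the surface.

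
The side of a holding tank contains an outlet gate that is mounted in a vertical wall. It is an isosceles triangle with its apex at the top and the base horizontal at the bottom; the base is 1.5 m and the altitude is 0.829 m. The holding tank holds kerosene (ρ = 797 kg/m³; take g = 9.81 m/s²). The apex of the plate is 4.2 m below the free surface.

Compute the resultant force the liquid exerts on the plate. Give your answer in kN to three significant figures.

F ≈ 23.1 kN

γ = ρg = 797 × 9.81 / 1000 = 7.81857 kN/m³.
With the apex up, the centroid sits 2h/3 = 2 × 0.829/3 = 0.552667 m below the apex, so the centroid depth is h_c = 4.2 + 0.552667 = 4.75267 m.
A = ½ × 1.5 × 0.829 = 0.62175 m².
Resultant F = γ·h_c·A = 7.81857 × 4.75267 × 0.62175 = 23.1037 kN.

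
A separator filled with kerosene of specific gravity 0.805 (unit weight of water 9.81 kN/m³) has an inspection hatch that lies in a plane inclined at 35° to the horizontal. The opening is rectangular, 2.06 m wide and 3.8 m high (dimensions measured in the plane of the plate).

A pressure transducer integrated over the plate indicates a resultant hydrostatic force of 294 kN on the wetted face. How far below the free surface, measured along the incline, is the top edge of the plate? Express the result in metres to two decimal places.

y_top ≈ 6.39 m

γ = 0.805 × 9.81 = 7.89705 kN/m³.
A = 2.06 × 3.8 = 7.828 m².
From F = γ·h_c·A, the centroid depth is h_c = 294/(7.89705 × 7.828) = 4.75589 m.
Let θ = 35° be the plate's angle to the horizontal; measure y along the incline from where the plane meets the free surface. Vertical depth h = y·sinθ with sinθ = 0.573576.
Along the incline, y_c = h_c/sinθ = 4.75589/0.573576 = 8.29165 m.
The centroid lies 3.8/2 = 1.9 m below the top edge, so the top edge sits at y_top = 8.29165 − 1.9 = 6.39165 m along the incline.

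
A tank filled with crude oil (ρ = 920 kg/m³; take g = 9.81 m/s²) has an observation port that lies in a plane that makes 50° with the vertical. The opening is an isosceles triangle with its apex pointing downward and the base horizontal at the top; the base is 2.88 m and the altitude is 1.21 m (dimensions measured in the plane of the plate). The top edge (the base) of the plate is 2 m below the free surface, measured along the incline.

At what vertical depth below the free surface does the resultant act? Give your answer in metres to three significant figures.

h_p = 1.57 m

γ = ρg = 920 × 9.81 / 1000 = 9.0252 kN/m³.
The plate makes 50° with the vertical, i.e. θ = 90° − 50° = 40° to the horizontal. Measuring y along the incline from the free-surface line, vertical depth h = y·sinθ with sinθ = 0.642788.
With the apex down, the centroid sits h/3 = 1.21/3 = 0.403333 m below the base (the top edge), so y_c = 2 + 0.403333 = 2.40333 m and h_c = 2.40333 × 0.642788 = 1.54483 m.
A = ½ × 2.88 × 1.21 = 1.7424 m².
Resultant F = γ·h_c·A = 9.0252 × 1.54483 × 1.7424 = 24.2932 kN.
I_c = b·h³/36 = 2.88 × 1.21³/36 = 0.141725 m⁴.
Centre of pressure: y_p = y_c + I_c/(y_c·A) = 2.40333 + 0.141725/(2.40333 × 1.7424) = 2.40333 + 0.0338443 = 2.43717 m along the plane.
Vertically, h_p = y_p·sinθ = 2.43717 × 0.642788 = 1.56658 m.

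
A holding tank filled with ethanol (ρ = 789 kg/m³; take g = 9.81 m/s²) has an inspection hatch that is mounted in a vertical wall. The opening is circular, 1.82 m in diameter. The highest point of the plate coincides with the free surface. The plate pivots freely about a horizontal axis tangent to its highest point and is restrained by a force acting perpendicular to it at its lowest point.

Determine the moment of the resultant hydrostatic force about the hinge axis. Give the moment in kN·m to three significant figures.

γ = ρg = 789 × 9.81 / 1000 = 7.74009 kN/m³.
The centroid is at the centre, 0.91 m below the top of the plate, so the centroid depth is h_c = 0.91 m.
A = π(0.91)² = 2.60155 m².
Resultant F = γ·h_c·A = 7.74009 × 0.91 × 2.60155 = 18.324 kN.
I_c = πr⁴/4 = π × 0.91⁴/4 = 0.538586 m⁴.
Centre of pressure: y_p = y_c + I_c/(y_c·A) = 0.91 + 0.538586/(0.91 × 2.60155) = 0.91 + 0.2275 = 1.1375 m along the plane.
The resultant acts 0.91 + 0.2275 = 1.1375 m (along the plate) below the hinge at the top edge, so the moment about the hinge is M = F × 1.1375 = 18.324 × 1.1375 = 20.8436 kN·m.

M ≈ 20.8 kN·m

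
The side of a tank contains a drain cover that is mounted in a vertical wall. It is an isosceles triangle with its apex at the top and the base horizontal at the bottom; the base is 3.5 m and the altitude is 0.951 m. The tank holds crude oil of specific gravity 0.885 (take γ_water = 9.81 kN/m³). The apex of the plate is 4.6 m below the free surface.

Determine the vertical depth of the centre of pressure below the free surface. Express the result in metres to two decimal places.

γ = 0.885 × 9.81 = 8.68185 kN/m³.
With the apex up, the centroid sits 2h/3 = 2 × 0.951/3 = 0.634 m below the apex, so the centroid depth is h_c = 4.6 + 0.634 = 5.234 m.
A = ½ × 3.5 × 0.951 = 1.66425 m².
Resultant F = γ·h_c·A = 8.68185 × 5.234 × 1.66425 = 75.6249 kN.
I_c = b·h³/36 = 3.5 × 0.951³/36 = 0.0836194 m⁴.
Centre of pressure: y_p = y_c + I_c/(y_c·A) = 5.234 + 0.0836194/(5.234 × 1.66425) = 5.234 + 0.00959964 = 5.2436 m along the plane.

h_p = 5.24 m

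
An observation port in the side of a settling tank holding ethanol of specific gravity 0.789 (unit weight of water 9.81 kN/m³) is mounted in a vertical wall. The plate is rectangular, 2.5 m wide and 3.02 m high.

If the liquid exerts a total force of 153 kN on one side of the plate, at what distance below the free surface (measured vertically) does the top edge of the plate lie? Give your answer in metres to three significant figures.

d_top ≈ 1.11 m

γ = 0.789 × 9.81 = 7.74009 kN/m³.
A = 2.5 × 3.02 = 7.55 m².
From F = γ·h_c·A, the centroid depth is h_c = 153/(7.74009 × 7.55) = 2.61817 m.
The centroid lies 3.02/2 = 1.51 m below the top edge, so the top edge sits at h_top = 2.61817 − 1.51 = 1.10817 m below the surface.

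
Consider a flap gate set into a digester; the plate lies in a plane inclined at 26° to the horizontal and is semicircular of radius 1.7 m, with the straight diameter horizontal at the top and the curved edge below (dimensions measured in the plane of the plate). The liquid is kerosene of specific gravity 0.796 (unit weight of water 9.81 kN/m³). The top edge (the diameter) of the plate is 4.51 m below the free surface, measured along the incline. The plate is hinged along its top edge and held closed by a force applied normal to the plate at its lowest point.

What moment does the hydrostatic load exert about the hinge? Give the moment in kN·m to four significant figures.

γ = 0.796 × 9.81 = 7.80876 kN/m³.
Let θ = 26° be the plate's angle to the horizontal; measure y along the incline from where the plane meets the free surface. Vertical depth h = y·sinθ with sinθ = 0.438371.
The centroid of a semicircle lies 4r/(3π) = 0.721502 m from the diameter, here below the top edge, so y_c = 4.51 + 0.721502 = 5.2315 m and h_c = 5.2315 × 0.438371 = 2.29334 m.
A = πr²/2 = π × 1.7²/2 = 4.5396 m².
Resultant F = γ·h_c·A = 7.80876 × 2.29334 × 4.5396 = 81.2958 kN.
I_c = (π/8 − 8/(9π))·r⁴ = 0.109757 × 1.7⁴ = 0.916701 m⁴.
Centre of pressure: y_p = y_c + I_c/(y_c·A) = 5.2315 + 0.916701/(5.2315 × 4.5396) = 5.2315 + 0.0385997 = 5.2701 m along the plane.
The resultant acts 0.721502 + 0.0385997 = 0.760102 m (along the plate) below the hinge at the top edge, so the moment about the hinge is M = F × 0.760102 = 81.2958 × 0.760102 = 61.7931 kN·m.

M ≈ 61.79 kN·m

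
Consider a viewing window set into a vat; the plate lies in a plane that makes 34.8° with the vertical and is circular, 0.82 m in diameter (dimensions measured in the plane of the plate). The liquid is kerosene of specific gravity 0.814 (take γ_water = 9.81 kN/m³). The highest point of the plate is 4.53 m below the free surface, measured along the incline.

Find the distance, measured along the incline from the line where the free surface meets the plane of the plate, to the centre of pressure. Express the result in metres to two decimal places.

y_p = 4.95 m

γ = 0.814 × 9.81 = 7.98534 kN/m³.
The plate makes 34.8° with the vertical, i.e. θ = 90° − 34.8° = 55.2° to the horizontal. Measuring y along the incline from the free-surface line, vertical depth h = y·sinθ with sinθ = 0.821149.
The centroid is at the centre, 0.41 m below the top of the plate, so y_c = 4.53 + 0.41 = 4.94 m and h_c = 4.94 × 0.821149 = 4.05648 m.
A = π(0.41)² = 0.528102 m².
Resultant F = γ·h_c·A = 7.98534 × 4.05648 × 0.528102 = 17.1065 kN.
I_c = πr⁴/4 = π × 0.41⁴/4 = 0.0221935 m⁴.
Centre of pressure: y_p = y_c + I_c/(y_c·A) = 4.94 + 0.0221935/(4.94 × 0.528102) = 4.94 + 0.00850709 = 4.94851 m along the plane.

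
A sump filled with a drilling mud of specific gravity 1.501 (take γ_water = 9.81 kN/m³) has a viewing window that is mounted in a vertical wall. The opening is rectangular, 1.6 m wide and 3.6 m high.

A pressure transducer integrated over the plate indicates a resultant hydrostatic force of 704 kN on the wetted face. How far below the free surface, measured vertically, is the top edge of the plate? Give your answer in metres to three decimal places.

d_top ≈ 6.500 m

γ = 1.501 × 9.81 = 14.72481 kN/m³.
A = 1.6 × 3.6 = 5.76 m².
From F = γ·h_c·A, the centroid depth is h_c = 704/(14.72481 × 5.76) = 8.30043 m.
The centroid lies 3.6/2 = 1.8 m below the top edge, so the top edge sits at h_top = 8.30043 − 1.8 = 6.50043 m below the surface.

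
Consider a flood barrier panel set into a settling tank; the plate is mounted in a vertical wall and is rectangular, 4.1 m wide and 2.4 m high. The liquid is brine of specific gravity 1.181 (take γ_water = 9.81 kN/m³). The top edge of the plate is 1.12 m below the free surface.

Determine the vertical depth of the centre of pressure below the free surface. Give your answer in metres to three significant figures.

h_p = 2.53 m

γ = 1.181 × 9.81 = 11.58561 kN/m³.
The centroid lies 2.4/2 = 1.2 m below the top edge, so the centroid depth is h_c = 1.12 + 1.2 = 2.32 m.
A = 4.1 × 2.4 = 9.84 m².
Resultant F = γ·h_c·A = 11.58561 × 2.32 × 9.84 = 264.486 kN.
I_c = b·h³/12 = 4.1 × 2.4³/12 = 4.7232 m⁴.
Centre of pressure: y_p = y_c + I_c/(y_c·A) = 2.32 + 4.7232/(2.32 × 9.84) = 2.32 + 0.206897 = 2.5269 m along the plane.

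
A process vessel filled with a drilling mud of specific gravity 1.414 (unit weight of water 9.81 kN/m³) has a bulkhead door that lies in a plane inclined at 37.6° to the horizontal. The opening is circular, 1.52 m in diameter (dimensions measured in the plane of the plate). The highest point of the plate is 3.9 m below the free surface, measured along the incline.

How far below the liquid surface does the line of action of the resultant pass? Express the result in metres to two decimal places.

h_p = 2.86 m

γ = 1.414 × 9.81 = 13.87134 kN/m³.
Let θ = 37.6° be the plate's angle to the horizontal; measure y along the incline from where the plane meets the free surface. Vertical depth h = y·sinθ with sinθ = 0.610145.
The centroid is at the centre, 0.76 m below the top of the plate, so y_c = 3.9 + 0.76 = 4.66 m and h_c = 4.66 × 0.610145 = 2.84328 m.
A = π(0.76)² = 1.81458 m².
Resultant F = γ·h_c·A = 13.87134 × 2.84328 × 1.81458 = 71.5672 kN.
I_c = πr⁴/4 = π × 0.76⁴/4 = 0.262026 m⁴.
Centre of pressure: y_p = y_c + I_c/(y_c·A) = 4.66 + 0.262026/(4.66 × 1.81458) = 4.66 + 0.0309872 = 4.69099 m along the plane.
Vertically, h_p = y_p·sinθ = 4.69099 × 0.610145 = 2.86218 m.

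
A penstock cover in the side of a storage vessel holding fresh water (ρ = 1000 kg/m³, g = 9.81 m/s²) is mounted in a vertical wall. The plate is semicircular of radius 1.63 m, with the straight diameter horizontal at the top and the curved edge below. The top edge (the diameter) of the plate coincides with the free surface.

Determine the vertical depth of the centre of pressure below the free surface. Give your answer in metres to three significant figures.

h_p = 0.960 m

γ = ρg = 1000 × 9.81 = 9810 N/m³ = 9.81 kN/m³.
The centroid of a semicircle lies 4r/(3π) = 0.691793 m from the diameter, here below the top edge, so the centroid depth is h_c = 0.691793 m.
A = πr²/2 = π × 1.63²/2 = 4.17345 m².
Resultant F = γ·h_c·A = 9.81 × 0.691793 × 4.17345 = 28.3231 kN.
I_c = (π/8 − 8/(9π))·r⁴ = 0.109757 × 1.63⁴ = 0.774788 m⁴.
Centre of pressure: y_p = y_c + I_c/(y_c·A) = 0.691793 + 0.774788/(0.691793 × 4.17345) = 0.691793 + 0.268356 = 0.960149 m along the plane.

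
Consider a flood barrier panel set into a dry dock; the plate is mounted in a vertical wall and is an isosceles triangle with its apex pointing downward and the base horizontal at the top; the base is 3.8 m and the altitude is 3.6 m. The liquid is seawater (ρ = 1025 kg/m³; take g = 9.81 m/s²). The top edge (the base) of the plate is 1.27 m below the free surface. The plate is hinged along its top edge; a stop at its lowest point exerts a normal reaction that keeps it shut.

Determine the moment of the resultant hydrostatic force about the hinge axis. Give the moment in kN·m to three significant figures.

M ≈ 253 kN·m

γ = ρg = 1025 × 9.81 / 1000 = 10.05525 kN/m³.
With the apex down, the centroid sits h/3 = 3.6/3 = 1.2 m below the base (the top edge), so the centroid depth is h_c = 1.27 + 1.2 = 2.47 m.
A = ½ × 3.8 × 3.6 = 6.84 m².
Resultant F = γ·h_c·A = 10.05525 × 2.47 × 6.84 = 169.881 kN.
I_c = b·h³/36 = 3.8 × 3.6³/36 = 4.9248 m⁴.
Centre of pressure: y_p = y_c + I_c/(y_c·A) = 2.47 + 4.9248/(2.47 × 6.84) = 2.47 + 0.291498 = 2.7615 m along the plane.
The resultant acts 1.2 + 0.291498 = 1.4915 m (along the plate) below the hinge at the top edge, so the moment about the hinge is M = F × 1.4915 = 169.881 × 1.4915 = 253.378 kN·m.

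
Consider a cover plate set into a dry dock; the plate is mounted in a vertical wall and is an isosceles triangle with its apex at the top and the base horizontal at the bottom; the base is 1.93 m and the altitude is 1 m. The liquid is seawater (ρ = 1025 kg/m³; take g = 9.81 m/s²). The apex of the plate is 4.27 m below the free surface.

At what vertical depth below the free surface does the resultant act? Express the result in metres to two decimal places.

γ = ρg = 1025 × 9.81 / 1000 = 10.05525 kN/m³.
With the apex up, the centroid sits 2h/3 = 2 × 1/3 = 0.666667 m below the apex, so the centroid depth is h_c = 4.27 + 0.666667 = 4.93667 m.
A = ½ × 1.93 × 1 = 0.965 m².
Resultant F = γ·h_c·A = 10.05525 × 4.93667 × 0.965 = 47.9021 kN.
I_c = b·h³/36 = 1.93 × 1³/36 = 0.0536111 m⁴.
Centre of pressure: y_p = y_c + I_c/(y_c·A) = 4.93667 + 0.0536111/(4.93667 × 0.965) = 4.93667 + 0.0112536 = 4.94792 m along the plane.

h_p = 4.95 m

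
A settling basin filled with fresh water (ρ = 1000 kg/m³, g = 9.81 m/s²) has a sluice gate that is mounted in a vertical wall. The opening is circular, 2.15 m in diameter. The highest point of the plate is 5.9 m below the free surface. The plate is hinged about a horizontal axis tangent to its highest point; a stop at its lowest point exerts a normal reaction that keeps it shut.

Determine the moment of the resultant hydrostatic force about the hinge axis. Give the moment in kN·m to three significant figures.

γ = ρg = 1000 × 9.81 = 9810 N/m³ = 9.81 kN/m³.
The centroid is at the centre, 1.075 m below the top of the plate, so the centroid depth is h_c = 5.9 + 1.075 = 6.975 m.
A = π(1.075)² = 3.6305 m².
Resultant F = γ·h_c·A = 9.81 × 6.975 × 3.6305 = 248.416 kN.
I_c = πr⁴/4 = π × 1.075⁴/4 = 1.04888 m⁴.
Centre of pressure: y_p = y_c + I_c/(y_c·A) = 6.975 + 1.04888/(6.975 × 3.6305) = 6.975 + 0.0414205 = 7.01642 m along the plane.
The resultant acts 1.075 + 0.0414205 = 1.11642 m (along the plate) below the hinge at the top edge, so the moment about the hinge is M = F × 1.11642 = 248.416 × 1.11642 = 277.337 kN·m.

M ≈ 277 kN·m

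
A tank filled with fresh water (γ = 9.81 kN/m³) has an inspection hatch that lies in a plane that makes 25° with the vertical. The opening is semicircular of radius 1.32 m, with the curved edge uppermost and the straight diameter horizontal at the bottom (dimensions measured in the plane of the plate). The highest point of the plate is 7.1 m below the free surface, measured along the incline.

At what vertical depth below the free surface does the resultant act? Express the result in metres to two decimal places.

h_p = 7.14 m

γ = 9.81 kN/m³.
The plate makes 25° with the vertical, i.e. θ = 90° − 25° = 65° to the horizontal. Measuring y along the incline from the free-surface line, vertical depth h = y·sinθ with sinθ = 0.906308.
The centroid lies 4r/(3π) = 0.560225 m above the diameter, so r − 4r/(3π) = 1.32 − 0.560225 = 0.759775 m below the topmost point, so y_c = 7.1 + 0.759775 = 7.85977 m and h_c = 7.85977 × 0.906308 = 7.12337 m.
A = πr²/2 = π × 1.32²/2 = 2.73696 m².
Resultant F = γ·h_c·A = 9.81 × 7.12337 × 2.73696 = 191.259 kN.
I_c = (π/8 − 8/(9π))·r⁴ = 0.109757 × 1.32⁴ = 0.333218 m⁴.
Centre of pressure: y_p = y_c + I_c/(y_c·A) = 7.85977 + 0.333218/(7.85977 × 2.73696) = 7.85977 + 0.01549 = 7.87526 m along the plane.
Vertically, h_p = y_p·sinθ = 7.87526 × 0.906308 = 7.13741 m.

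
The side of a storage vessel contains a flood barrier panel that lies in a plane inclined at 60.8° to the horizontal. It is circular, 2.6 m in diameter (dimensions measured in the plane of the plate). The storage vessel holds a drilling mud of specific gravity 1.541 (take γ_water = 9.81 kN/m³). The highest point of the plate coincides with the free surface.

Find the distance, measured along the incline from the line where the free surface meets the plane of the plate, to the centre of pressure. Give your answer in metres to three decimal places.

γ = 1.541 × 9.81 = 15.11721 kN/m³.
Let θ = 60.8° be the plate's angle to the horizontal; measure y along the incline from where the plane meets the free surface. Vertical depth h = y·sinθ with sinθ = 0.872922.
The centroid is at the centre, 1.3 m below the top of the plate, so y_c = 1.3 m and h_c = 1.3 × 0.872922 = 1.1348 m.
A = π(1.3)² = 5.30929 m².
Resultant F = γ·h_c·A = 15.11721 × 1.1348 × 5.30929 = 91.0809 kN.
I_c = πr⁴/4 = π × 1.3⁴/4 = 2.24318 m⁴.
Centre of pressure: y_p = y_c + I_c/(y_c·A) = 1.3 + 2.24318/(1.3 × 5.30929) = 1.3 + 0.325001 = 1.625 m along the plane.

y_p = 1.625 m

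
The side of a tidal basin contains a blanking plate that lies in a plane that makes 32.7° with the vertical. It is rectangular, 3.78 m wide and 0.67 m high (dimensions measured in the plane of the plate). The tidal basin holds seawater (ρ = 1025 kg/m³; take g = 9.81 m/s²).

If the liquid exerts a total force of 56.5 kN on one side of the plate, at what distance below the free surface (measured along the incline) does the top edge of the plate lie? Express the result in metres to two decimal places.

y_top ≈ 2.30 m

γ = ρg = 1025 × 9.81 / 1000 = 10.05525 kN/m³.
A = 3.78 × 0.67 = 2.5326 m².
From F = γ·h_c·A, the centroid depth is h_c = 56.5/(10.05525 × 2.5326) = 2.21865 m.
The plate makes 32.7° with the vertical, i.e. θ = 90° − 32.7° = 57.3° to the horizontal. Measuring y along the incline from the free-surface line, vertical depth h = y·sinθ with sinθ = 0.841511.
Along the incline, y_c = h_c/sinθ = 2.21865/0.841511 = 2.63651 m.
The centroid lies 0.67/2 = 0.335 m below the top edge, so the top edge sits at y_top = 2.63651 − 0.335 = 2.30151 m along the incline.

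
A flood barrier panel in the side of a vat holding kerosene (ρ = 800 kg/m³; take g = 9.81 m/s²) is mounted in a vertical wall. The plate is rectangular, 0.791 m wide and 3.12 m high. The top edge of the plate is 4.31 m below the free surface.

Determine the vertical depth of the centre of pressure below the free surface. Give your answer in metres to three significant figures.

h_p = 6.01 m

γ = ρg = 800 × 9.81 / 1000 = 7.848 kN/m³.
The centroid lies 3.12/2 = 1.56 m below the top edge, so the centroid depth is h_c = 4.31 + 1.56 = 5.87 m.
A = 0.791 × 3.12 = 2.46792 m².
Resultant F = γ·h_c·A = 7.848 × 5.87 × 2.46792 = 113.692 kN.
I_c = b·h³/12 = 0.791 × 3.12³/12 = 2.00198 m⁴.
Centre of pressure: y_p = y_c + I_c/(y_c·A) = 5.87 + 2.00198/(5.87 × 2.46792) = 5.87 + 0.138194 = 6.00819 m along the plane.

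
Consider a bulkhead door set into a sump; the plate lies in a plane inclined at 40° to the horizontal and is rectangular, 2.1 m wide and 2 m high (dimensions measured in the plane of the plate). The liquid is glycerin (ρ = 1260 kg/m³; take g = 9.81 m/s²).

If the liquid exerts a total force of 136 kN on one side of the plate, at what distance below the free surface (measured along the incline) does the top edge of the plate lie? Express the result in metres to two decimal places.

γ = ρg = 1260 × 9.81 / 1000 = 12.3606 kN/m³.
A = 2.1 × 2 = 4.2 m².
From F = γ·h_c·A, the centroid depth is h_c = 136/(12.3606 × 4.2) = 2.61969 m.
Let θ = 40° be the plate's angle to the horizontal; measure y along the incline from where the plane meets the free surface. Vertical depth h = y·sinθ with sinθ = 0.642788.
Along the incline, y_c = h_c/sinθ = 2.61969/0.642788 = 4.07551 m.
The centroid lies 2/2 = 1 m below the top edge, so the top edge sits at y_top = 4.07551 − 1 = 3.07551 m along the incline.

y_top ≈ 3.08 m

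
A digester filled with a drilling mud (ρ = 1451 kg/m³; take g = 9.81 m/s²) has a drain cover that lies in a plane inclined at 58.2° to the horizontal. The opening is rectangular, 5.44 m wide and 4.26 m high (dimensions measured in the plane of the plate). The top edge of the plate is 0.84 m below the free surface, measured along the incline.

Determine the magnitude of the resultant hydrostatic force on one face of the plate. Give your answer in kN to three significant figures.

F ≈ 833 kN

γ = ρg = 1451 × 9.81 / 1000 = 14.23431 kN/m³.
Let θ = 58.2° be the plate's angle to the horizontal; measure y along the incline from where the plane meets the free surface. Vertical depth h = y·sinθ with sinθ = 0.849893.
The centroid lies 4.26/2 = 2.13 m below the top edge, so y_c = 0.84 + 2.13 = 2.97 m and h_c = 2.97 × 0.849893 = 2.52418 m.
A = 5.44 × 4.26 = 23.1744 m².
Resultant F = γ·h_c·A = 14.23431 × 2.52418 × 23.1744 = 832.655 kN.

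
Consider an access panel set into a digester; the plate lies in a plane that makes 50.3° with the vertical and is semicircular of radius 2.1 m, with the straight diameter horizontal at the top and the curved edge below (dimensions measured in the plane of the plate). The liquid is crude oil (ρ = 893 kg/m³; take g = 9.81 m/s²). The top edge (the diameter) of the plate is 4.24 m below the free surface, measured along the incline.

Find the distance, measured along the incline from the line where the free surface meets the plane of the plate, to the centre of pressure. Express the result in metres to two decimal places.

γ = ρg = 893 × 9.81 / 1000 = 8.76033 kN/m³.
The plate makes 50.3° with the vertical, i.e. θ = 90° − 50.3° = 39.7° to the horizontal. Measuring y along the incline from the free-surface line, vertical depth h = y·sinθ with sinθ = 0.638768.
The centroid of a semicircle lies 4r/(3π) = 0.891268 m from the diameter, here below the top edge, so y_c = 4.24 + 0.891268 = 5.13127 m and h_c = 5.13127 × 0.638768 = 3.27769 m.
A = πr²/2 = π × 2.1²/2 = 6.92721 m².
Resultant F = γ·h_c·A = 8.76033 × 3.27769 × 6.92721 = 198.905 kN.
I_c = (π/8 − 8/(9π))·r⁴ = 0.109757 × 2.1⁴ = 2.13457 m⁴.
Centre of pressure: y_p = y_c + I_c/(y_c·A) = 5.13127 + 2.13457/(5.13127 × 6.92721) = 5.13127 + 0.060052 = 5.19132 m along the plane.

y_p = 5.19 m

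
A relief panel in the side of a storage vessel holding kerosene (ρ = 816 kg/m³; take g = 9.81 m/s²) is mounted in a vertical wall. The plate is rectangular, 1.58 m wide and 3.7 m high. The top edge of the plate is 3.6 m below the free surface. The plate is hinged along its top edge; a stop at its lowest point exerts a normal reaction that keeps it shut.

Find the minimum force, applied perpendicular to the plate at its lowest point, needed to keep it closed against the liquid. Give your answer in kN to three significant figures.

γ = ρg = 816 × 9.81 / 1000 = 8.00496 kN/m³.
The centroid lies 3.7/2 = 1.85 m below the top edge, so the centroid depth is h_c = 3.6 + 1.85 = 5.45 m.
A = 1.58 × 3.7 = 5.846 m².
Resultant F = γ·h_c·A = 8.00496 × 5.45 × 5.846 = 255.044 kN.
I_c = b·h³/12 = 1.58 × 3.7³/12 = 6.66931 m⁴.
Centre of pressure: y_p = y_c + I_c/(y_c·A) = 5.45 + 6.66931/(5.45 × 5.846) = 5.45 + 0.209327 = 5.65933 m along the plane.
The resultant acts 1.85 + 0.209327 = 2.05933 m (along the plate) below the hinge at the top edge, so the moment about the hinge is M = F × 2.05933 = 255.044 × 2.05933 = 525.22 kN·m.
A normal force at the bottom, 3.7 m from the hinge, must supply this moment: P = 525.22/3.7 = 141.951 kN.

P ≈ 142 kN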